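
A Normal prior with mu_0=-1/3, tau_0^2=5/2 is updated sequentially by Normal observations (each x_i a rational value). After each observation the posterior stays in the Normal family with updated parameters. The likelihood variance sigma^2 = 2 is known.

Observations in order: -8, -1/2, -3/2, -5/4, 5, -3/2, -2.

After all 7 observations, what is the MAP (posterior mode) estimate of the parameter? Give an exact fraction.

-601/468

obs 1: x=-8 → posterior Normal(-124/27, 10/9)
obs 2: x=-1/2 → posterior Normal(-263/84, 5/7)
obs 3: x=-3/2 → posterior Normal(-154/57, 10/19)
obs 4: x=-5/4 → posterior Normal(-691/288, 5/12)
obs 5: x=5 → posterior Normal(-391/348, 10/29)
obs 6: x=-3/2 → posterior Normal(-481/408, 5/17)
obs 7: x=-2 → posterior Normal(-601/468, 10/39)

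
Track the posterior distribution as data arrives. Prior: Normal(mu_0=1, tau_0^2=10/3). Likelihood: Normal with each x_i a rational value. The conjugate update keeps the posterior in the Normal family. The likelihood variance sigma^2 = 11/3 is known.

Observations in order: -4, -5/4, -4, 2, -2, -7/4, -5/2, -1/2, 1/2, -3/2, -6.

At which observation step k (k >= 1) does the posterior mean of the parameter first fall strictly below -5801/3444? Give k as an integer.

obs 1: x=-4 → posterior Normal(-29/21, 110/63)
obs 2: x=-5/4 → posterior Normal(-83/62, 110/93)
obs 3: x=-4 → posterior Normal(-163/82, 110/123)
obs 4: x=2 → posterior Normal(-41/34, 110/153)
obs 5: x=-2 → posterior Normal(-163/122, 110/183)
obs 6: x=-7/4 → posterior Normal(-99/71, 110/213)
obs 7: x=-5/2 → posterior Normal(-124/81, 110/243)
obs 8: x=-1/2 → posterior Normal(-129/91, 110/273)
obs 9: x=1/2 → posterior Normal(-124/101, 110/303)
obs 10: x=-3/2 → posterior Normal(-139/111, 110/333)
obs 11: x=-6 → posterior Normal(-199/121, 10/33)

k = 3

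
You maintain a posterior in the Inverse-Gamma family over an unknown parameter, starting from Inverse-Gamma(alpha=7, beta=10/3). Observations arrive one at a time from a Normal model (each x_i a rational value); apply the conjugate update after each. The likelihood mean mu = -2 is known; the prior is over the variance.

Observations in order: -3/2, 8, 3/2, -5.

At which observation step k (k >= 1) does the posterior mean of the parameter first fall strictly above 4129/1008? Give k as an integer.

obs 1: x=-3/2 → posterior Inverse-Gamma(15/2, 83/24)
obs 2: x=8 → posterior Inverse-Gamma(8, 1283/24)
obs 3: x=3/2 → posterior Inverse-Gamma(17/2, 715/12)
obs 4: x=-5 → posterior Inverse-Gamma(9, 769/12)

k = 2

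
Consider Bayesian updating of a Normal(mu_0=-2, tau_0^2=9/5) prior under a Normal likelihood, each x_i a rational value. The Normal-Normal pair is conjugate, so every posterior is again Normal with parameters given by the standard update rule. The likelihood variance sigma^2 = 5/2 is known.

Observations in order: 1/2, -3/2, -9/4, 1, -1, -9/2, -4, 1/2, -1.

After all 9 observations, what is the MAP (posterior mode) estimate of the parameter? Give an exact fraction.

obs 1: x=1/2 → posterior Normal(-41/43, 45/43)
obs 2: x=-3/2 → posterior Normal(-68/61, 45/61)
obs 3: x=-9/4 → posterior Normal(-217/158, 45/79)
obs 4: x=1 → posterior Normal(-181/194, 45/97)
obs 5: x=-1 → posterior Normal(-217/230, 9/23)
obs 6: x=-9/2 → posterior Normal(-379/266, 45/133)
obs 7: x=-4 → posterior Normal(-523/302, 45/151)
obs 8: x=1/2 → posterior Normal(-505/338, 45/169)
obs 9: x=-1 → posterior Normal(-541/374, 45/187)

-541/374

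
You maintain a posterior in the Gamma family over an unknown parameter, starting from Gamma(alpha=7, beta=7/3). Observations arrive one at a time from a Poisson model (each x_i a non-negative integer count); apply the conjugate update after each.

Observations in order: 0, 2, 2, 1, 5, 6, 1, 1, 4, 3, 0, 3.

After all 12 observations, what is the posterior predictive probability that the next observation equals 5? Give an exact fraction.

207606738465384277239435406230780723325763367218249333371898019957/3238271571766698647339965484615566548083418922349006074474896818176

obs 1: x=0 → posterior Gamma(7, 10/3)
obs 2: x=2 → posterior Gamma(9, 13/3)
obs 3: x=2 → posterior Gamma(11, 16/3)
obs 4: x=1 → posterior Gamma(12, 19/3)
obs 5: x=5 → posterior Gamma(17, 22/3)
obs 6: x=6 → posterior Gamma(23, 25/3)
obs 7: x=1 → posterior Gamma(24, 28/3)
obs 8: x=1 → posterior Gamma(25, 31/3)
obs 9: x=4 → posterior Gamma(29, 34/3)
obs 10: x=3 → posterior Gamma(32, 37/3)
obs 11: x=0 → posterior Gamma(32, 40/3)
obs 12: x=3 → posterior Gamma(35, 43/3)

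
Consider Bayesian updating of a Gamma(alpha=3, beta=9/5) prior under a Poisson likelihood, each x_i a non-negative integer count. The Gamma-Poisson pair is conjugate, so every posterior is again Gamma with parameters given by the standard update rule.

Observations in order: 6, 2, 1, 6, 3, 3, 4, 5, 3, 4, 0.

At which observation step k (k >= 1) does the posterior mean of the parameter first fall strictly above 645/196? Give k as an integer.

obs 1: x=6 → posterior Gamma(9, 14/5)
obs 2: x=2 → posterior Gamma(11, 19/5)
obs 3: x=1 → posterior Gamma(12, 24/5)
obs 4: x=6 → posterior Gamma(18, 29/5)
obs 5: x=3 → posterior Gamma(21, 34/5)
obs 6: x=3 → posterior Gamma(24, 39/5)
obs 7: x=4 → posterior Gamma(28, 44/5)
obs 8: x=5 → posterior Gamma(33, 49/5)
obs 9: x=3 → posterior Gamma(36, 54/5)
obs 10: x=4 → posterior Gamma(40, 59/5)
obs 11: x=0 → posterior Gamma(40, 64/5)

k = 8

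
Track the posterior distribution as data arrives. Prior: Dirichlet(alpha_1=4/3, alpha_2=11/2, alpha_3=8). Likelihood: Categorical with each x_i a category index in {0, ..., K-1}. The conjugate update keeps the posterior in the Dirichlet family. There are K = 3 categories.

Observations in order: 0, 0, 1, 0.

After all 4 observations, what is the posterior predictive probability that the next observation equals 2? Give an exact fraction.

48/113

obs 1: x=0 → posterior Dirichlet(7/3, 11/2, 8)
obs 2: x=0 → posterior Dirichlet(10/3, 11/2, 8)
obs 3: x=1 → posterior Dirichlet(10/3, 13/2, 8)
obs 4: x=0 → posterior Dirichlet(13/3, 13/2, 8)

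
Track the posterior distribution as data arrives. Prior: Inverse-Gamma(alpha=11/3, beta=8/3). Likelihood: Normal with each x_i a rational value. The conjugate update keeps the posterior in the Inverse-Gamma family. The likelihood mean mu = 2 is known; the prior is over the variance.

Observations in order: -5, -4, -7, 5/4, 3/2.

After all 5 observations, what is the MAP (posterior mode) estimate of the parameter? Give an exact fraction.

obs 1: x=-5 → posterior Inverse-Gamma(25/6, 163/6)
obs 2: x=-4 → posterior Inverse-Gamma(14/3, 271/6)
obs 3: x=-7 → posterior Inverse-Gamma(31/6, 257/3)
obs 4: x=5/4 → posterior Inverse-Gamma(17/3, 8251/96)
obs 5: x=3/2 → posterior Inverse-Gamma(37/6, 8263/96)

8263/688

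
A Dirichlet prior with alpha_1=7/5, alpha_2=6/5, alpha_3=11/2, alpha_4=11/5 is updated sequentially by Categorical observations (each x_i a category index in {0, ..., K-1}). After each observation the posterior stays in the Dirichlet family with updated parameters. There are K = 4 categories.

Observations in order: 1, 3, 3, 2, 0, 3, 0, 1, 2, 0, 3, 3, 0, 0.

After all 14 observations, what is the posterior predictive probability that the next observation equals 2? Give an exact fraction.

obs 1: x=1 → posterior Dirichlet(7/5, 11/5, 11/2, 11/5)
obs 2: x=3 → posterior Dirichlet(7/5, 11/5, 11/2, 16/5)
obs 3: x=3 → posterior Dirichlet(7/5, 11/5, 11/2, 21/5)
obs 4: x=2 → posterior Dirichlet(7/5, 11/5, 13/2, 21/5)
obs 5: x=0 → posterior Dirichlet(12/5, 11/5, 13/2, 21/5)
obs 6: x=3 → posterior Dirichlet(12/5, 11/5, 13/2, 26/5)
obs 7: x=0 → posterior Dirichlet(17/5, 11/5, 13/2, 26/5)
obs 8: x=1 → posterior Dirichlet(17/5, 16/5, 13/2, 26/5)
obs 9: x=2 → posterior Dirichlet(17/5, 16/5, 15/2, 26/5)
obs 10: x=0 → posterior Dirichlet(22/5, 16/5, 15/2, 26/5)
obs 11: x=3 → posterior Dirichlet(22/5, 16/5, 15/2, 31/5)
obs 12: x=3 → posterior Dirichlet(22/5, 16/5, 15/2, 36/5)
obs 13: x=0 → posterior Dirichlet(27/5, 16/5, 15/2, 36/5)
obs 14: x=0 → posterior Dirichlet(32/5, 16/5, 15/2, 36/5)

25/81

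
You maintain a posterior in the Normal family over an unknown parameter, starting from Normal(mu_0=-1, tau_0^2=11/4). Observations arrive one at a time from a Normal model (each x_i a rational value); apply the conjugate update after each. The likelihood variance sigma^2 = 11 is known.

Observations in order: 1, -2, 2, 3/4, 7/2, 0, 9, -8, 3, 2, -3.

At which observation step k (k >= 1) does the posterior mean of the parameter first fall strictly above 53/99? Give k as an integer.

obs 1: x=1 → posterior Normal(-3/5, 11/5)
obs 2: x=-2 → posterior Normal(-5/6, 11/6)
obs 3: x=2 → posterior Normal(-3/7, 11/7)
obs 4: x=3/4 → posterior Normal(-9/32, 11/8)
obs 5: x=7/2 → posterior Normal(5/36, 11/9)
obs 6: x=0 → posterior Normal(1/8, 11/10)
obs 7: x=9 → posterior Normal(41/44, 1)
obs 8: x=-8 → posterior Normal(3/16, 11/12)
obs 9: x=3 → posterior Normal(21/52, 11/13)
obs 10: x=2 → posterior Normal(29/56, 11/14)
obs 11: x=-3 → posterior Normal(17/60, 11/15)

k = 7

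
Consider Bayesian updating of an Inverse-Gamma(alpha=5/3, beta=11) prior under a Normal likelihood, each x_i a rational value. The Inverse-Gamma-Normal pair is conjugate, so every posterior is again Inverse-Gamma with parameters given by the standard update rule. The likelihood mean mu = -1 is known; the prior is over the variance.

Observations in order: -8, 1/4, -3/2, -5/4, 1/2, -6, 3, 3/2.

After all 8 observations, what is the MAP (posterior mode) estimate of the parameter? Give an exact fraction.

2937/320

obs 1: x=-8 → posterior Inverse-Gamma(13/6, 71/2)
obs 2: x=1/4 → posterior Inverse-Gamma(8/3, 1161/32)
obs 3: x=-3/2 → posterior Inverse-Gamma(19/6, 1165/32)
obs 4: x=-5/4 → posterior Inverse-Gamma(11/3, 583/16)
obs 5: x=1/2 → posterior Inverse-Gamma(25/6, 601/16)
obs 6: x=-6 → posterior Inverse-Gamma(14/3, 801/16)
obs 7: x=3 → posterior Inverse-Gamma(31/6, 929/16)
obs 8: x=3/2 → posterior Inverse-Gamma(17/3, 979/16)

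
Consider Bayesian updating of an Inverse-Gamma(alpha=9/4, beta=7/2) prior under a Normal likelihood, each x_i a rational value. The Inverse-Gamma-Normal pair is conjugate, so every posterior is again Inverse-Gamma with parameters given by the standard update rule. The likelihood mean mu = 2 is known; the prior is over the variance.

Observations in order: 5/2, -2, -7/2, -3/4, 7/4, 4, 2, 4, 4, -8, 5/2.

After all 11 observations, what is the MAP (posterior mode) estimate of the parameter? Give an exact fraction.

1387/140

obs 1: x=5/2 → posterior Inverse-Gamma(11/4, 29/8)
obs 2: x=-2 → posterior Inverse-Gamma(13/4, 93/8)
obs 3: x=-7/2 → posterior Inverse-Gamma(15/4, 107/4)
obs 4: x=-3/4 → posterior Inverse-Gamma(17/4, 977/32)
obs 5: x=7/4 → posterior Inverse-Gamma(19/4, 489/16)
obs 6: x=4 → posterior Inverse-Gamma(21/4, 521/16)
obs 7: x=2 → posterior Inverse-Gamma(23/4, 521/16)
obs 8: x=4 → posterior Inverse-Gamma(25/4, 553/16)
obs 9: x=4 → posterior Inverse-Gamma(27/4, 585/16)
obs 10: x=-8 → posterior Inverse-Gamma(29/4, 1385/16)
obs 11: x=5/2 → posterior Inverse-Gamma(31/4, 1387/16)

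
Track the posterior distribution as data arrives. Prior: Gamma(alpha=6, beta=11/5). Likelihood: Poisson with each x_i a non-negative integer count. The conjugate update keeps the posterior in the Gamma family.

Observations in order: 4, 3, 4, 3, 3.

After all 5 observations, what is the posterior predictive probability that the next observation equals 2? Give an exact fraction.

4303349393909623471016715465393596006400/20873554875923477449109855954682643681001

obs 1: x=4 → posterior Gamma(10, 16/5)
obs 2: x=3 → posterior Gamma(13, 21/5)
obs 3: x=4 → posterior Gamma(17, 26/5)
obs 4: x=3 → posterior Gamma(20, 31/5)
obs 5: x=3 → posterior Gamma(23, 36/5)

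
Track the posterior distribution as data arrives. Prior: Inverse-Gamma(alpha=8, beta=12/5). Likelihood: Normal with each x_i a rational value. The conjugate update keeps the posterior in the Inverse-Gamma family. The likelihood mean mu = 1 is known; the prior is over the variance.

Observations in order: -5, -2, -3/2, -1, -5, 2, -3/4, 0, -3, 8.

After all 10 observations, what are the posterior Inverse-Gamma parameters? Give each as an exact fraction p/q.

obs 1: x=-5 → posterior Inverse-Gamma(17/2, 102/5)
obs 2: x=-2 → posterior Inverse-Gamma(9, 249/10)
obs 3: x=-3/2 → posterior Inverse-Gamma(19/2, 1121/40)
obs 4: x=-1 → posterior Inverse-Gamma(10, 1201/40)
obs 5: x=-5 → posterior Inverse-Gamma(21/2, 1921/40)
obs 6: x=2 → posterior Inverse-Gamma(11, 1941/40)
obs 7: x=-3/4 → posterior Inverse-Gamma(23/2, 8009/160)
obs 8: x=0 → posterior Inverse-Gamma(12, 8089/160)
obs 9: x=-3 → posterior Inverse-Gamma(25/2, 9369/160)
obs 10: x=8 → posterior Inverse-Gamma(13, 13289/160)

alpha=13, beta=13289/160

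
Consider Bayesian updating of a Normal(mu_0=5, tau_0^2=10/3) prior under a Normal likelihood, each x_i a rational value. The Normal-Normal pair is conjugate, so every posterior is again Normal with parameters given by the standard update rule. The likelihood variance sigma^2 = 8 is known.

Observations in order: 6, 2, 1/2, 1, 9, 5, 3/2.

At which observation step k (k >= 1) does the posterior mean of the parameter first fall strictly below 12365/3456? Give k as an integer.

obs 1: x=6 → posterior Normal(90/17, 40/17)
obs 2: x=2 → posterior Normal(50/11, 20/11)
obs 3: x=1/2 → posterior Normal(205/54, 40/27)
obs 4: x=1 → posterior Normal(215/64, 5/4)
obs 5: x=9 → posterior Normal(305/74, 40/37)
obs 6: x=5 → posterior Normal(355/84, 20/21)
obs 7: x=3/2 → posterior Normal(185/47, 40/47)

k = 4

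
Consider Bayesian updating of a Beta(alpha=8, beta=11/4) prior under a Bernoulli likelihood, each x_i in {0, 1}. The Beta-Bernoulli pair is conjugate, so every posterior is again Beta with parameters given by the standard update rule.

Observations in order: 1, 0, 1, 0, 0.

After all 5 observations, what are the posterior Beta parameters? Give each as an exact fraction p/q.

alpha=10, beta=23/4

obs 1: x=1 → posterior Beta(9, 11/4)
obs 2: x=0 → posterior Beta(9, 15/4)
obs 3: x=1 → posterior Beta(10, 15/4)
obs 4: x=0 → posterior Beta(10, 19/4)
obs 5: x=0 → posterior Beta(10, 23/4)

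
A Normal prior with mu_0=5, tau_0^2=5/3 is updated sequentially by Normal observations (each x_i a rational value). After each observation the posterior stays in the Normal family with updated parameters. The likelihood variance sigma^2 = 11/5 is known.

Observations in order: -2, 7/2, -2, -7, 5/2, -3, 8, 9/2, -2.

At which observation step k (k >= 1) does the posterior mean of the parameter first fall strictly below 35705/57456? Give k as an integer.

obs 1: x=-2 → posterior Normal(115/58, 55/58)
obs 2: x=7/2 → posterior Normal(405/166, 55/83)
obs 3: x=-2 → posterior Normal(305/216, 55/108)
obs 4: x=-7 → posterior Normal(-45/266, 55/133)
obs 5: x=5/2 → posterior Normal(20/79, 55/158)
obs 6: x=-3 → posterior Normal(-35/183, 55/183)
obs 7: x=8 → posterior Normal(165/208, 55/208)
obs 8: x=9/2 → posterior Normal(555/466, 55/233)
obs 9: x=-2 → posterior Normal(455/516, 55/258)

k = 4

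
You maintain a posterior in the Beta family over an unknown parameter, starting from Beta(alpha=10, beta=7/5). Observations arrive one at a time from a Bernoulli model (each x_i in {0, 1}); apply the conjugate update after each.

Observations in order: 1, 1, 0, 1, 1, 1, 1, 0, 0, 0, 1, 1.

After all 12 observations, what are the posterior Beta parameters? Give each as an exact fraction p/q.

alpha=18, beta=27/5

obs 1: x=1 → posterior Beta(11, 7/5)
obs 2: x=1 → posterior Beta(12, 7/5)
obs 3: x=0 → posterior Beta(12, 12/5)
obs 4: x=1 → posterior Beta(13, 12/5)
obs 5: x=1 → posterior Beta(14, 12/5)
obs 6: x=1 → posterior Beta(15, 12/5)
obs 7: x=1 → posterior Beta(16, 12/5)
obs 8: x=0 → posterior Beta(16, 17/5)
obs 9: x=0 → posterior Beta(16, 22/5)
obs 10: x=0 → posterior Beta(16, 27/5)
obs 11: x=1 → posterior Beta(17, 27/5)
obs 12: x=1 → posterior Beta(18, 27/5)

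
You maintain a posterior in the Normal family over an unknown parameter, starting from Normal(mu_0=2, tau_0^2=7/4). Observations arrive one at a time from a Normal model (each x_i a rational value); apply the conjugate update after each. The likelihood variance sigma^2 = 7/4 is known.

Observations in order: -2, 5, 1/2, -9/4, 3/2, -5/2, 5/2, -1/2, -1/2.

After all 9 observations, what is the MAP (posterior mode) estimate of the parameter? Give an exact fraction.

3/8

obs 1: x=-2 → posterior Normal(0, 7/8)
obs 2: x=5 → posterior Normal(5/3, 7/12)
obs 3: x=1/2 → posterior Normal(11/8, 7/16)
obs 4: x=-9/4 → posterior Normal(13/20, 7/20)
obs 5: x=3/2 → posterior Normal(19/24, 7/24)
obs 6: x=-5/2 → posterior Normal(9/28, 1/4)
obs 7: x=5/2 → posterior Normal(19/32, 7/32)
obs 8: x=-1/2 → posterior Normal(17/36, 7/36)
obs 9: x=-1/2 → posterior Normal(3/8, 7/40)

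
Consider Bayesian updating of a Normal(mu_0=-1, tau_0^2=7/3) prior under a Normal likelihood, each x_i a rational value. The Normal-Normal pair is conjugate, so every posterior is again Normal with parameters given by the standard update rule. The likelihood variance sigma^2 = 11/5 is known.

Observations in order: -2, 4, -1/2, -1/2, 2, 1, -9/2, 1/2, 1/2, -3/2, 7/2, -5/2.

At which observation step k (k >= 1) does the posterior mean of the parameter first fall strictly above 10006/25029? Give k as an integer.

k = 6

obs 1: x=-2 → posterior Normal(-103/68, 77/68)
obs 2: x=4 → posterior Normal(37/103, 77/103)
obs 3: x=-1/2 → posterior Normal(13/92, 77/138)
obs 4: x=-1/2 → posterior Normal(2/173, 77/173)
obs 5: x=2 → posterior Normal(9/26, 77/208)
obs 6: x=1 → posterior Normal(107/243, 77/243)
obs 7: x=-9/2 → posterior Normal(-101/556, 77/278)
obs 8: x=1/2 → posterior Normal(-33/313, 77/313)
obs 9: x=1/2 → posterior Normal(-31/696, 77/348)
obs 10: x=-3/2 → posterior Normal(-68/383, 77/383)
obs 11: x=7/2 → posterior Normal(109/836, 7/38)
obs 12: x=-5/2 → posterior Normal(-11/151, 77/453)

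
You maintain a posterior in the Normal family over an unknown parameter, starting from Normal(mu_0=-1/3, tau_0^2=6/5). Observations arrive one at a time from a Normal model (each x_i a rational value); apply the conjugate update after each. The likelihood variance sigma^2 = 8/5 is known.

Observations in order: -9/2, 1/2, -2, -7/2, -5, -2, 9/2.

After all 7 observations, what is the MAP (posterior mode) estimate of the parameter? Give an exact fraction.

-112/75

obs 1: x=-9/2 → posterior Normal(-89/42, 24/35)
obs 2: x=1/2 → posterior Normal(-4/3, 12/25)
obs 3: x=-2 → posterior Normal(-58/39, 24/65)
obs 4: x=-7/2 → posterior Normal(-179/96, 3/10)
obs 5: x=-5 → posterior Normal(-269/114, 24/95)
obs 6: x=-2 → posterior Normal(-305/132, 12/55)
obs 7: x=9/2 → posterior Normal(-112/75, 24/125)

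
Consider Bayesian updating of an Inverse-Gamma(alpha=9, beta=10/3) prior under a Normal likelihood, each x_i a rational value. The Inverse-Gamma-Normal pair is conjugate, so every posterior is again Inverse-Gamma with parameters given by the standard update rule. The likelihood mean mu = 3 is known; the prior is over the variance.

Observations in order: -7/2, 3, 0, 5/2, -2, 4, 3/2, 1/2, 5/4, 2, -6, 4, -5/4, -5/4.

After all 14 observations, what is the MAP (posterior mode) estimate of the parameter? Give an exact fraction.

10313/1632

obs 1: x=-7/2 → posterior Inverse-Gamma(19/2, 587/24)
obs 2: x=3 → posterior Inverse-Gamma(10, 587/24)
obs 3: x=0 → posterior Inverse-Gamma(21/2, 695/24)
obs 4: x=5/2 → posterior Inverse-Gamma(11, 349/12)
obs 5: x=-2 → posterior Inverse-Gamma(23/2, 499/12)
obs 6: x=4 → posterior Inverse-Gamma(12, 505/12)
obs 7: x=3/2 → posterior Inverse-Gamma(25/2, 1037/24)
obs 8: x=1/2 → posterior Inverse-Gamma(13, 139/3)
obs 9: x=5/4 → posterior Inverse-Gamma(27/2, 4595/96)
obs 10: x=2 → posterior Inverse-Gamma(14, 4643/96)
obs 11: x=-6 → posterior Inverse-Gamma(29/2, 8531/96)
obs 12: x=4 → posterior Inverse-Gamma(15, 8579/96)
obs 13: x=-5/4 → posterior Inverse-Gamma(31/2, 4723/48)
obs 14: x=-5/4 → posterior Inverse-Gamma(16, 10313/96)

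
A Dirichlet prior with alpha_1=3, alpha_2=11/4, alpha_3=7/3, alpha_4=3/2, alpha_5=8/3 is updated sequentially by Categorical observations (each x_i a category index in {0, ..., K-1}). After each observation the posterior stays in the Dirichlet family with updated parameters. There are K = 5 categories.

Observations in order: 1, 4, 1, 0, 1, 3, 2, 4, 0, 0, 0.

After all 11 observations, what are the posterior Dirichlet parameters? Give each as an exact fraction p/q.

alpha_1=7, alpha_2=23/4, alpha_3=10/3, alpha_4=5/2, alpha_5=14/3

obs 1: x=1 → posterior Dirichlet(3, 15/4, 7/3, 3/2, 8/3)
obs 2: x=4 → posterior Dirichlet(3, 15/4, 7/3, 3/2, 11/3)
obs 3: x=1 → posterior Dirichlet(3, 19/4, 7/3, 3/2, 11/3)
obs 4: x=0 → posterior Dirichlet(4, 19/4, 7/3, 3/2, 11/3)
obs 5: x=1 → posterior Dirichlet(4, 23/4, 7/3, 3/2, 11/3)
obs 6: x=3 → posterior Dirichlet(4, 23/4, 7/3, 5/2, 11/3)
obs 7: x=2 → posterior Dirichlet(4, 23/4, 10/3, 5/2, 11/3)
obs 8: x=4 → posterior Dirichlet(4, 23/4, 10/3, 5/2, 14/3)
obs 9: x=0 → posterior Dirichlet(5, 23/4, 10/3, 5/2, 14/3)
obs 10: x=0 → posterior Dirichlet(6, 23/4, 10/3, 5/2, 14/3)
obs 11: x=0 → posterior Dirichlet(7, 23/4, 10/3, 5/2, 14/3)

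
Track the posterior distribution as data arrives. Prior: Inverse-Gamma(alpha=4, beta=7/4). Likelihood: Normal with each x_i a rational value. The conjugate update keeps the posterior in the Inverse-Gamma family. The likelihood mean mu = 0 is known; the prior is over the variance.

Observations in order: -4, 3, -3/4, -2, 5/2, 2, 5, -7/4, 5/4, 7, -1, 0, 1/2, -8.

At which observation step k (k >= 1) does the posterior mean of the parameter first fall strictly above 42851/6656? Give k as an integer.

obs 1: x=-4 → posterior Inverse-Gamma(9/2, 39/4)
obs 2: x=3 → posterior Inverse-Gamma(5, 57/4)
obs 3: x=-3/4 → posterior Inverse-Gamma(11/2, 465/32)
obs 4: x=-2 → posterior Inverse-Gamma(6, 529/32)
obs 5: x=5/2 → posterior Inverse-Gamma(13/2, 629/32)
obs 6: x=2 → posterior Inverse-Gamma(7, 693/32)
obs 7: x=5 → posterior Inverse-Gamma(15/2, 1093/32)
obs 8: x=-7/4 → posterior Inverse-Gamma(8, 571/16)
obs 9: x=5/4 → posterior Inverse-Gamma(17/2, 1167/32)
obs 10: x=7 → posterior Inverse-Gamma(9, 1951/32)
obs 11: x=-1 → posterior Inverse-Gamma(19/2, 1967/32)
obs 12: x=0 → posterior Inverse-Gamma(10, 1967/32)
obs 13: x=1/2 → posterior Inverse-Gamma(21/2, 1971/32)
obs 14: x=-8 → posterior Inverse-Gamma(11, 2995/32)

k = 10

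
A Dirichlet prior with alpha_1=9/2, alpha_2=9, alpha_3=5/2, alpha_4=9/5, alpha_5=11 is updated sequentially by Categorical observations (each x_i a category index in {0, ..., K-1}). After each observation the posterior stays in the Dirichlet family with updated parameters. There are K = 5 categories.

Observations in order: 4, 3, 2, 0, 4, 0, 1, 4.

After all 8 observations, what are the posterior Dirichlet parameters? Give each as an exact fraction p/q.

obs 1: x=4 → posterior Dirichlet(9/2, 9, 5/2, 9/5, 12)
obs 2: x=3 → posterior Dirichlet(9/2, 9, 5/2, 14/5, 12)
obs 3: x=2 → posterior Dirichlet(9/2, 9, 7/2, 14/5, 12)
obs 4: x=0 → posterior Dirichlet(11/2, 9, 7/2, 14/5, 12)
obs 5: x=4 → posterior Dirichlet(11/2, 9, 7/2, 14/5, 13)
obs 6: x=0 → posterior Dirichlet(13/2, 9, 7/2, 14/5, 13)
obs 7: x=1 → posterior Dirichlet(13/2, 10, 7/2, 14/5, 13)
obs 8: x=4 → posterior Dirichlet(13/2, 10, 7/2, 14/5, 14)

alpha_1=13/2, alpha_2=10, alpha_3=7/2, alpha_4=14/5, alpha_5=14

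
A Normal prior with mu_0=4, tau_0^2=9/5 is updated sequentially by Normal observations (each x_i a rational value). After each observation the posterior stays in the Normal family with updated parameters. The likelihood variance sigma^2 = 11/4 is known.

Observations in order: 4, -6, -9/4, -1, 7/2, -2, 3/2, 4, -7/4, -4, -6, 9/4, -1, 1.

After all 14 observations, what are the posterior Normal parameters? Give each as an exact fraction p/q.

obs 1: x=4 → posterior Normal(4, 99/91)
obs 2: x=-6 → posterior Normal(148/127, 99/127)
obs 3: x=-9/4 → posterior Normal(67/163, 99/163)
obs 4: x=-1 → posterior Normal(31/199, 99/199)
obs 5: x=7/2 → posterior Normal(157/235, 99/235)
obs 6: x=-2 → posterior Normal(85/271, 99/271)
obs 7: x=3/2 → posterior Normal(139/307, 99/307)
obs 8: x=4 → posterior Normal(283/343, 99/343)
obs 9: x=-7/4 → posterior Normal(220/379, 99/379)
obs 10: x=-4 → posterior Normal(76/415, 99/415)
obs 11: x=-6 → posterior Normal(-140/451, 9/41)
obs 12: x=9/4 → posterior Normal(-59/487, 99/487)
obs 13: x=-1 → posterior Normal(-95/523, 99/523)
obs 14: x=1 → posterior Normal(-59/559, 99/559)

mu_0=-59/559, tau_0^2=99/559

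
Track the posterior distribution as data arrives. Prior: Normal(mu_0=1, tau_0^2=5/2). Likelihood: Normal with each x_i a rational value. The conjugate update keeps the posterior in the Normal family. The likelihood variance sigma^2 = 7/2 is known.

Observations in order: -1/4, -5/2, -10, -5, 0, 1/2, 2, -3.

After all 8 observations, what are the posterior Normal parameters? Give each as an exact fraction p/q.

obs 1: x=-1/4 → posterior Normal(23/48, 35/24)
obs 2: x=-5/2 → posterior Normal(-27/68, 35/34)
obs 3: x=-10 → posterior Normal(-227/88, 35/44)
obs 4: x=-5 → posterior Normal(-109/36, 35/54)
obs 5: x=0 → posterior Normal(-327/128, 35/64)
obs 6: x=1/2 → posterior Normal(-317/148, 35/74)
obs 7: x=2 → posterior Normal(-277/168, 5/12)
obs 8: x=-3 → posterior Normal(-337/188, 35/94)

mu_0=-337/188, tau_0^2=35/94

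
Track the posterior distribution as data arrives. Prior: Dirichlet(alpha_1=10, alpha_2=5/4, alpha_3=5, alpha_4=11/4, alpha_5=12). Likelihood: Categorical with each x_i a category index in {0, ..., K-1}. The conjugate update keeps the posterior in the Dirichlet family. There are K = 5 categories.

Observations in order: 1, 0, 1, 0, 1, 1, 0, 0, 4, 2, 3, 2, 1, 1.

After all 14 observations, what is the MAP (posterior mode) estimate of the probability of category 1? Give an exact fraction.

5/32

obs 1: x=1 → posterior Dirichlet(10, 9/4, 5, 11/4, 12)
obs 2: x=0 → posterior Dirichlet(11, 9/4, 5, 11/4, 12)
obs 3: x=1 → posterior Dirichlet(11, 13/4, 5, 11/4, 12)
obs 4: x=0 → posterior Dirichlet(12, 13/4, 5, 11/4, 12)
obs 5: x=1 → posterior Dirichlet(12, 17/4, 5, 11/4, 12)
obs 6: x=1 → posterior Dirichlet(12, 21/4, 5, 11/4, 12)
obs 7: x=0 → posterior Dirichlet(13, 21/4, 5, 11/4, 12)
obs 8: x=0 → posterior Dirichlet(14, 21/4, 5, 11/4, 12)
obs 9: x=4 → posterior Dirichlet(14, 21/4, 5, 11/4, 13)
obs 10: x=2 → posterior Dirichlet(14, 21/4, 6, 11/4, 13)
obs 11: x=3 → posterior Dirichlet(14, 21/4, 6, 15/4, 13)
obs 12: x=2 → posterior Dirichlet(14, 21/4, 7, 15/4, 13)
obs 13: x=1 → posterior Dirichlet(14, 25/4, 7, 15/4, 13)
obs 14: x=1 → posterior Dirichlet(14, 29/4, 7, 15/4, 13)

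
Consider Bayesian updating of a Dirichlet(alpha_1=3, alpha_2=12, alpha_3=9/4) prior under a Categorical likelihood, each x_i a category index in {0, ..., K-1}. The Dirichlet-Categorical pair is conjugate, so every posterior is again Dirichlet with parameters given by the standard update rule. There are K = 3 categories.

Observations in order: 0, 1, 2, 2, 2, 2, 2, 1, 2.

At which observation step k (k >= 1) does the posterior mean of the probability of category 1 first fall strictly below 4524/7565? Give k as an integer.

k = 5

obs 1: x=0 → posterior Dirichlet(4, 12, 9/4)
obs 2: x=1 → posterior Dirichlet(4, 13, 9/4)
obs 3: x=2 → posterior Dirichlet(4, 13, 13/4)
obs 4: x=2 → posterior Dirichlet(4, 13, 17/4)
obs 5: x=2 → posterior Dirichlet(4, 13, 21/4)
obs 6: x=2 → posterior Dirichlet(4, 13, 25/4)
obs 7: x=2 → posterior Dirichlet(4, 13, 29/4)
obs 8: x=1 → posterior Dirichlet(4, 14, 29/4)
obs 9: x=2 → posterior Dirichlet(4, 14, 33/4)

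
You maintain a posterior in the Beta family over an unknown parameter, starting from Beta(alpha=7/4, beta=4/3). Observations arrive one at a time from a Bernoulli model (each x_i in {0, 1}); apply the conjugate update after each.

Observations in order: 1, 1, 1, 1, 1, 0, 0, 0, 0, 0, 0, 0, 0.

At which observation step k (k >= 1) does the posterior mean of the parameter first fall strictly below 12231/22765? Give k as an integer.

k = 10

obs 1: x=1 → posterior Beta(11/4, 4/3)
obs 2: x=1 → posterior Beta(15/4, 4/3)
obs 3: x=1 → posterior Beta(19/4, 4/3)
obs 4: x=1 → posterior Beta(23/4, 4/3)
obs 5: x=1 → posterior Beta(27/4, 4/3)
obs 6: x=0 → posterior Beta(27/4, 7/3)
obs 7: x=0 → posterior Beta(27/4, 10/3)
obs 8: x=0 → posterior Beta(27/4, 13/3)
obs 9: x=0 → posterior Beta(27/4, 16/3)
obs 10: x=0 → posterior Beta(27/4, 19/3)
obs 11: x=0 → posterior Beta(27/4, 22/3)
obs 12: x=0 → posterior Beta(27/4, 25/3)
obs 13: x=0 → posterior Beta(27/4, 28/3)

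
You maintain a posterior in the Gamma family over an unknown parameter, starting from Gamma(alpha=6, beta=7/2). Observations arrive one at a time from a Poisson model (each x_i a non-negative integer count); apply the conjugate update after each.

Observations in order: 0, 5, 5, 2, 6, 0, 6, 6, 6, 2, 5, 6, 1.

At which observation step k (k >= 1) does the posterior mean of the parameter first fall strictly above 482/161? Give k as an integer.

obs 1: x=0 → posterior Gamma(6, 9/2)
obs 2: x=5 → posterior Gamma(11, 11/2)
obs 3: x=5 → posterior Gamma(16, 13/2)
obs 4: x=2 → posterior Gamma(18, 15/2)
obs 5: x=6 → posterior Gamma(24, 17/2)
obs 6: x=0 → posterior Gamma(24, 19/2)
obs 7: x=6 → posterior Gamma(30, 21/2)
obs 8: x=6 → posterior Gamma(36, 23/2)
obs 9: x=6 → posterior Gamma(42, 25/2)
obs 10: x=2 → posterior Gamma(44, 27/2)
obs 11: x=5 → posterior Gamma(49, 29/2)
obs 12: x=6 → posterior Gamma(55, 31/2)
obs 13: x=1 → posterior Gamma(56, 33/2)

k = 8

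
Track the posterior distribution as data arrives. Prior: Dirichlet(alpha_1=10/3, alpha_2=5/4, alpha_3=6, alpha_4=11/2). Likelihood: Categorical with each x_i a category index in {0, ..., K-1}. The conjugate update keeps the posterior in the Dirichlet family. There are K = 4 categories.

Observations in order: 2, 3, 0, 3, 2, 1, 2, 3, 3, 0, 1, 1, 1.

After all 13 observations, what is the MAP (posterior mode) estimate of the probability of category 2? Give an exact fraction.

96/301

obs 1: x=2 → posterior Dirichlet(10/3, 5/4, 7, 11/2)
obs 2: x=3 → posterior Dirichlet(10/3, 5/4, 7, 13/2)
obs 3: x=0 → posterior Dirichlet(13/3, 5/4, 7, 13/2)
obs 4: x=3 → posterior Dirichlet(13/3, 5/4, 7, 15/2)
obs 5: x=2 → posterior Dirichlet(13/3, 5/4, 8, 15/2)
obs 6: x=1 → posterior Dirichlet(13/3, 9/4, 8, 15/2)
obs 7: x=2 → posterior Dirichlet(13/3, 9/4, 9, 15/2)
obs 8: x=3 → posterior Dirichlet(13/3, 9/4, 9, 17/2)
obs 9: x=3 → posterior Dirichlet(13/3, 9/4, 9, 19/2)
obs 10: x=0 → posterior Dirichlet(16/3, 9/4, 9, 19/2)
obs 11: x=1 → posterior Dirichlet(16/3, 13/4, 9, 19/2)
obs 12: x=1 → posterior Dirichlet(16/3, 17/4, 9, 19/2)
obs 13: x=1 → posterior Dirichlet(16/3, 21/4, 9, 19/2)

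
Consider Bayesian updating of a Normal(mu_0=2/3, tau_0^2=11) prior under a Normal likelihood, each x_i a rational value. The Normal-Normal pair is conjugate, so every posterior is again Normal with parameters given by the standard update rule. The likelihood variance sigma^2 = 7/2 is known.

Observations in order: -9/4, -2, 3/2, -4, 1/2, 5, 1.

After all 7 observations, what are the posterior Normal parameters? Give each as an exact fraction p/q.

obs 1: x=-9/4 → posterior Normal(-269/174, 77/29)
obs 2: x=-2 → posterior Normal(-533/306, 77/51)
obs 3: x=3/2 → posterior Normal(-335/438, 77/73)
obs 4: x=-4 → posterior Normal(-863/570, 77/95)
obs 5: x=1/2 → posterior Normal(-797/702, 77/117)
obs 6: x=5 → posterior Normal(-137/834, 77/139)
obs 7: x=1 → posterior Normal(-5/966, 11/23)

mu_0=-5/966, tau_0^2=11/23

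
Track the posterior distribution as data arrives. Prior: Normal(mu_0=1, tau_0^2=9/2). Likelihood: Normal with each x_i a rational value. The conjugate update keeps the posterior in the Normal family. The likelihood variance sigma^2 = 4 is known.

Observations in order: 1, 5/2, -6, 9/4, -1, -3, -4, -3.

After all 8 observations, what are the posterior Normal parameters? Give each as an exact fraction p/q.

obs 1: x=1 → posterior Normal(1, 36/17)
obs 2: x=5/2 → posterior Normal(79/52, 18/13)
obs 3: x=-6 → posterior Normal(-29/70, 36/35)
obs 4: x=9/4 → posterior Normal(23/176, 9/11)
obs 5: x=-1 → posterior Normal(-13/212, 36/53)
obs 6: x=-3 → posterior Normal(-121/248, 18/31)
obs 7: x=-4 → posterior Normal(-265/284, 36/71)
obs 8: x=-3 → posterior Normal(-373/320, 9/20)

mu_0=-373/320, tau_0^2=9/20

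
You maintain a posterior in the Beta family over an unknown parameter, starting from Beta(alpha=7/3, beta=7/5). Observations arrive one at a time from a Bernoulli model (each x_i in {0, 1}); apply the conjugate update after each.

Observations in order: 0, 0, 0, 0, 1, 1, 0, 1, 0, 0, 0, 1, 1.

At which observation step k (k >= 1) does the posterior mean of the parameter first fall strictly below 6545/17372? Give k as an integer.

obs 1: x=0 → posterior Beta(7/3, 12/5)
obs 2: x=0 → posterior Beta(7/3, 17/5)
obs 3: x=0 → posterior Beta(7/3, 22/5)
obs 4: x=0 → posterior Beta(7/3, 27/5)
obs 5: x=1 → posterior Beta(10/3, 27/5)
obs 6: x=1 → posterior Beta(13/3, 27/5)
obs 7: x=0 → posterior Beta(13/3, 32/5)
obs 8: x=1 → posterior Beta(16/3, 32/5)
obs 9: x=0 → posterior Beta(16/3, 37/5)
obs 10: x=0 → posterior Beta(16/3, 42/5)
obs 11: x=0 → posterior Beta(16/3, 47/5)
obs 12: x=1 → posterior Beta(19/3, 47/5)
obs 13: x=1 → posterior Beta(22/3, 47/5)

k = 3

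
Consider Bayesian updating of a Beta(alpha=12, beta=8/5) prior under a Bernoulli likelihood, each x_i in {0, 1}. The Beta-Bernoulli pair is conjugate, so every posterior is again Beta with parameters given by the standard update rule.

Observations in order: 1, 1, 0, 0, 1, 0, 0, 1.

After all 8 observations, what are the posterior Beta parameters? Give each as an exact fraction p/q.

alpha=16, beta=28/5

obs 1: x=1 → posterior Beta(13, 8/5)
obs 2: x=1 → posterior Beta(14, 8/5)
obs 3: x=0 → posterior Beta(14, 13/5)
obs 4: x=0 → posterior Beta(14, 18/5)
obs 5: x=1 → posterior Beta(15, 18/5)
obs 6: x=0 → posterior Beta(15, 23/5)
obs 7: x=0 → posterior Beta(15, 28/5)
obs 8: x=1 → posterior Beta(16, 28/5)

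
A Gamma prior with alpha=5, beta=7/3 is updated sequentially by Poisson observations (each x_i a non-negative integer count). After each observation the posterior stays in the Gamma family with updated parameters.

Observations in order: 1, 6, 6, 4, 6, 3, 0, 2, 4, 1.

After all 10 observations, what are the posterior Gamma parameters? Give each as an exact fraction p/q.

alpha=38, beta=37/3

obs 1: x=1 → posterior Gamma(6, 10/3)
obs 2: x=6 → posterior Gamma(12, 13/3)
obs 3: x=6 → posterior Gamma(18, 16/3)
obs 4: x=4 → posterior Gamma(22, 19/3)
obs 5: x=6 → posterior Gamma(28, 22/3)
obs 6: x=3 → posterior Gamma(31, 25/3)
obs 7: x=0 → posterior Gamma(31, 28/3)
obs 8: x=2 → posterior Gamma(33, 31/3)
obs 9: x=4 → posterior Gamma(37, 34/3)
obs 10: x=1 → posterior Gamma(38, 37/3)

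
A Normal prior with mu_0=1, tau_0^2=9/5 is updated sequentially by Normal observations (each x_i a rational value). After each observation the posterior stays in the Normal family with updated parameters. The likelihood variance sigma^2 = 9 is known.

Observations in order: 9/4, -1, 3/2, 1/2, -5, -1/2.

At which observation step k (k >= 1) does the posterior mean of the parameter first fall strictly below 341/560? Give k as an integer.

k = 5

obs 1: x=9/4 → posterior Normal(29/24, 3/2)
obs 2: x=-1 → posterior Normal(25/28, 9/7)
obs 3: x=3/2 → posterior Normal(31/32, 9/8)
obs 4: x=1/2 → posterior Normal(11/12, 1)
obs 5: x=-5 → posterior Normal(13/40, 9/10)
obs 6: x=-1/2 → posterior Normal(1/4, 9/11)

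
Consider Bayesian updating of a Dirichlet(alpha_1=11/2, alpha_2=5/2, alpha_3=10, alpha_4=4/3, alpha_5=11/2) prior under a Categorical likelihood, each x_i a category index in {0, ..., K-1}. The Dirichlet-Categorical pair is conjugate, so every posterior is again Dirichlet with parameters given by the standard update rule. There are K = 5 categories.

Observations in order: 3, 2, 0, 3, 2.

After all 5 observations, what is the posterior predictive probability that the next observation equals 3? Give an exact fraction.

20/179

obs 1: x=3 → posterior Dirichlet(11/2, 5/2, 10, 7/3, 11/2)
obs 2: x=2 → posterior Dirichlet(11/2, 5/2, 11, 7/3, 11/2)
obs 3: x=0 → posterior Dirichlet(13/2, 5/2, 11, 7/3, 11/2)
obs 4: x=3 → posterior Dirichlet(13/2, 5/2, 11, 10/3, 11/2)
obs 5: x=2 → posterior Dirichlet(13/2, 5/2, 12, 10/3, 11/2)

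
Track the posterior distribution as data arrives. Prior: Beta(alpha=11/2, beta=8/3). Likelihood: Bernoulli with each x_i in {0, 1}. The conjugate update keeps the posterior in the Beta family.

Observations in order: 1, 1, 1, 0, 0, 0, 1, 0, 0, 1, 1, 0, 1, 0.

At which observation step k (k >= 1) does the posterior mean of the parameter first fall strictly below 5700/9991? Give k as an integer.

k = 9

obs 1: x=1 → posterior Beta(13/2, 8/3)
obs 2: x=1 → posterior Beta(15/2, 8/3)
obs 3: x=1 → posterior Beta(17/2, 8/3)
obs 4: x=0 → posterior Beta(17/2, 11/3)
obs 5: x=0 → posterior Beta(17/2, 14/3)
obs 6: x=0 → posterior Beta(17/2, 17/3)
obs 7: x=1 → posterior Beta(19/2, 17/3)
obs 8: x=0 → posterior Beta(19/2, 20/3)
obs 9: x=0 → posterior Beta(19/2, 23/3)
obs 10: x=1 → posterior Beta(21/2, 23/3)
obs 11: x=1 → posterior Beta(23/2, 23/3)
obs 12: x=0 → posterior Beta(23/2, 26/3)
obs 13: x=1 → posterior Beta(25/2, 26/3)
obs 14: x=0 → posterior Beta(25/2, 29/3)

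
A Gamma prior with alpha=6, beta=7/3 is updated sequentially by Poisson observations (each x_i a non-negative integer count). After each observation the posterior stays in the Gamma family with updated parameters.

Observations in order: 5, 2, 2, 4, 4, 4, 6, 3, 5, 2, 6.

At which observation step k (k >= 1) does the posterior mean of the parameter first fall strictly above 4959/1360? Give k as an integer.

obs 1: x=5 → posterior Gamma(11, 10/3)
obs 2: x=2 → posterior Gamma(13, 13/3)
obs 3: x=2 → posterior Gamma(15, 16/3)
obs 4: x=4 → posterior Gamma(19, 19/3)
obs 5: x=4 → posterior Gamma(23, 22/3)
obs 6: x=4 → posterior Gamma(27, 25/3)
obs 7: x=6 → posterior Gamma(33, 28/3)
obs 8: x=3 → posterior Gamma(36, 31/3)
obs 9: x=5 → posterior Gamma(41, 34/3)
obs 10: x=2 → posterior Gamma(43, 37/3)
obs 11: x=6 → posterior Gamma(49, 40/3)

k = 11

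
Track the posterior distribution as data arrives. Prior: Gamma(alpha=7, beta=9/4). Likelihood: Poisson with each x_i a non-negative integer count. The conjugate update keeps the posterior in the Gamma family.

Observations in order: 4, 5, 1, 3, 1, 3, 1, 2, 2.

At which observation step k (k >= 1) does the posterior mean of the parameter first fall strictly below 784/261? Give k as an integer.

obs 1: x=4 → posterior Gamma(11, 13/4)
obs 2: x=5 → posterior Gamma(16, 17/4)
obs 3: x=1 → posterior Gamma(17, 21/4)
obs 4: x=3 → posterior Gamma(20, 25/4)
obs 5: x=1 → posterior Gamma(21, 29/4)
obs 6: x=3 → posterior Gamma(24, 33/4)
obs 7: x=1 → posterior Gamma(25, 37/4)
obs 8: x=2 → posterior Gamma(27, 41/4)
obs 9: x=2 → posterior Gamma(29, 45/4)

k = 5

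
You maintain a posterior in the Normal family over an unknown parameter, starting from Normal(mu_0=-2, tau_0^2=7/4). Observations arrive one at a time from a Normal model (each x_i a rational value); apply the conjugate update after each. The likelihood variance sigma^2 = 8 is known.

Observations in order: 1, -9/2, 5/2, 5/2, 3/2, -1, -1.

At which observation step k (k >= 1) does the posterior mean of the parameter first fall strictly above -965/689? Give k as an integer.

obs 1: x=1 → posterior Normal(-19/13, 56/39)
obs 2: x=-9/2 → posterior Normal(-177/92, 28/23)
obs 3: x=5/2 → posterior Normal(-71/53, 56/53)
obs 4: x=5/2 → posterior Normal(-107/120, 14/15)
obs 5: x=3/2 → posterior Normal(-43/67, 56/67)
obs 6: x=-1 → posterior Normal(-25/37, 28/37)
obs 7: x=-1 → posterior Normal(-19/27, 56/81)

k = 3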